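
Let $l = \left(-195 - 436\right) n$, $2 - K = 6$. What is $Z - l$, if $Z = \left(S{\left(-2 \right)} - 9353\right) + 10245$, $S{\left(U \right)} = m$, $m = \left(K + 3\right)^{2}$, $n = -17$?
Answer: $-9834$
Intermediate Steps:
$K = -4$ ($K = 2 - 6 = -4$)
$m = 1$ ($m = \left(-4 + 3\right)^{2} = \left(-1\right)^{2} = 1$)
$S{\left(U \right)} = 1$
$Z = 893$ ($Z = \left(1 - 9353\right) + 10245 = -9352 + 10245 = 893$)
$l = 10727$ ($l = \left(-195 - 436\right) \left(-17\right) = \left(-631\right) \left(-17\right) = 10727$)
$Z - l = 893 - 10727 = -9834$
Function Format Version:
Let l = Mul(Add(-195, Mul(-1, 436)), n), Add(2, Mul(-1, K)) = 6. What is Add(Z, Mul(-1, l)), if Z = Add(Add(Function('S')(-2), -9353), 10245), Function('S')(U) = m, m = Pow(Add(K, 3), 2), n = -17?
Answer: -9834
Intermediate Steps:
K = -4 (K = Add(2, Mul(-1, 6)) = Add(2, -6) = -4)
m = 1 (m = Pow(Add(-4, 3), 2) = Pow(-1, 2) = 1)
Function('S')(U) = 1
Z = 893 (Z = Add(Add(1, -9353), 10245) = Add(-9352, 10245) = 893)
l = 10727 (l = Mul(Add(-195, Mul(-1, 436)), -17) = Mul(Add(-195, -436), -17) = Mul(-631, -17) = 10727)
Add(Z, Mul(-1, l)) = Add(893, Mul(-1, 10727)) = Add(893, -10727) = -9834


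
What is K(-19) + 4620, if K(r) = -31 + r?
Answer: 4570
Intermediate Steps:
K(-19) + 4620 = (-31 - 19) + 4620 = -50 + 4620 = 4570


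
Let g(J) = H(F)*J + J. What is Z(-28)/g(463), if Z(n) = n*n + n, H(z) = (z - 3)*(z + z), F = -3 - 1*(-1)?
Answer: 36/463 ≈ 0.077754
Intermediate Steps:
F = -2 (F = -3 + 1 = -2)
H(z) = 2*z*(-3 + z) (H(z) = (-3 + z)*(2*z) = 2*z*(-3 + z))
g(J) = 21*J (g(J) = (2*(-2)*(-3 - 2))*J + J = (2*(-2)*(-5))*J + J = 20*J + J = 21*J)
Z(n) = n + n**2 (Z(n) = n**2 + n = n + n**2)
Z(-28)/g(463) = (-28*(1 - 28))/((21*463)) = -28*(-27)/9723 = 756*(1/9723) = 36/463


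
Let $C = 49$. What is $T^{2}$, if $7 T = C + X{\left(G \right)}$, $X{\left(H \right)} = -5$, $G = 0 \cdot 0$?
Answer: $\frac{1936}{49} \approx 39.51$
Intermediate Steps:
$G = 0$
$T = \frac{44}{7}$ ($T = \frac{49 - 5}{7} = \frac{1}{7} \cdot 44 = \frac{44}{7} \approx 6.2857$)
$T^{2} = \left(\frac{44}{7}\right)^{2} = \frac{1936}{49}$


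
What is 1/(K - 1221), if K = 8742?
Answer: 1/7521 ≈ 0.00013296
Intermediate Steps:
1/(K - 1221) = 1/(8742 - 1221) = 1/7521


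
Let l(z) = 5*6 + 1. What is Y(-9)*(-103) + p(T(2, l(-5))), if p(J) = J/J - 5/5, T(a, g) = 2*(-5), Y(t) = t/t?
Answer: -103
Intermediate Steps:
Y(t) = 1
l(z) = 31 (l(z) = 30 + 1 = 31)
T(a, g) = -10
p(J) = 0 (p(J) = 1 - 5*⅕ = 1 - 1 = 0)
Y(-9)*(-103) + p(T(2, l(-5))) = 1*(-103) + 0 = -103 + 0 = -103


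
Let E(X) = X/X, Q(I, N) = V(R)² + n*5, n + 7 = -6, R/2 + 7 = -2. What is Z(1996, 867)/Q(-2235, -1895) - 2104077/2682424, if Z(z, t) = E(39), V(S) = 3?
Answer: -7531921/9388484 ≈ -0.80225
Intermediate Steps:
R = -18 (R = -14 + 2*(-2) = -14 - 4 = -18)
n = -13 (n = -7 - 6 = -13)
Q(I, N) = -56 (Q(I, N) = 3² - 13*5 = 9 - 65 = -56)
E(X) = 1
Z(z, t) = 1
Z(1996, 867)/Q(-2235, -1895) - 2104077/2682424 = 1/(-56) - 2104077/2682424 = 1*(-1/56) - 2104077*1/2682424 = -1/56 - 2104077/2682424 = -7531921/9388484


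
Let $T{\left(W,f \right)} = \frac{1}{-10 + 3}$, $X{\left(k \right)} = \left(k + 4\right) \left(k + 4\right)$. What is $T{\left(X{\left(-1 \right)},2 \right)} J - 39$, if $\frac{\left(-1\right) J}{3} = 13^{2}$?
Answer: $\frac{234}{7} \approx 33.429$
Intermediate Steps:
$X{\left(k \right)} = \left(4 + k\right)^{2}$ ($X{\left(k \right)} = \left(4 + k\right) \left(4 + k\right) = \left(4 + k\right)^{2}$)
$J = -507$ ($J = - 3 \cdot 13^{2} = \left(-3\right) 169 = -507$)
$T{\left(W,f \right)} = - \frac{1}{7}$ ($T{\left(W,f \right)} = \frac{1}{-7} = - \frac{1}{7}$)
$T{\left(X{\left(-1 \right)},2 \right)} J - 39 = \left(- \frac{1}{7}\right) \left(-507\right) - 39 = \frac{507}{7} - 39 = \frac{234}{7}$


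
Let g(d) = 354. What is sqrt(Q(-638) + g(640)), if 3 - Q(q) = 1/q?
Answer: sqrt(145315346)/638 ≈ 18.894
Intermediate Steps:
Q(q) = 3 - 1/q
sqrt(Q(-638) + g(640)) = sqrt((3 - 1/(-638)) + 354) = sqrt((3 - 1*(-1/638)) + 354) = sqrt((3 + 1/638) + 354) = sqrt(1915/638 + 354) = sqrt(227767/638) = sqrt(145315346)/638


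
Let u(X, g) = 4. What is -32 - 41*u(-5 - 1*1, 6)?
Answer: -196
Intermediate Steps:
-32 - 41*u(-5 - 1*1, 6) = -32 - 41*4 = -32 - 164 = -196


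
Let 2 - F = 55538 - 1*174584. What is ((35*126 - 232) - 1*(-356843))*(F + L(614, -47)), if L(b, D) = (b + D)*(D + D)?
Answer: 23737130750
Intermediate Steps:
F = 119048 (F = 2 - (55538 - 1*174584) = 2 - (55538 - 174584) = 2 - 1*(-119046) = 2 + 119046 = 119048)
L(b, D) = 2*D*(D + b) (L(b, D) = (D + b)*(2*D) = 2*D*(D + b))
((35*126 - 232) - 1*(-356843))*(F + L(614, -47)) = ((35*126 - 232) - 1*(-356843))*(119048 + 2*(-47)*(-47 + 614)) = ((4410 - 232) + 356843)*(119048 + 2*(-47)*567) = (4178 + 356843)*(119048 - 53298) = 361021*65750 = 23737130750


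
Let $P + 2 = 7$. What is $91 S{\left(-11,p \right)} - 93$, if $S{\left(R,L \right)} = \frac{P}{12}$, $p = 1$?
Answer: $- \frac{661}{12} \approx -55.083$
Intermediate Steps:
$P = 5$ ($P = -2 + 7 = 5$)
$S{\left(R,L \right)} = \frac{5}{12}$
$91 S{\left(-11,p \right)} - 93 = 91 \cdot \frac{5}{12} - 93 = \frac{455}{12} - 93 = - \frac{661}{12}$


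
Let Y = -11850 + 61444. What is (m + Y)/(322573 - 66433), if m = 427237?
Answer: 476831/256140 ≈ 1.8616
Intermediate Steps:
Y = 49594
(m + Y)/(322573 - 66433) = (427237 + 49594)/(322573 - 66433) = 476831/256140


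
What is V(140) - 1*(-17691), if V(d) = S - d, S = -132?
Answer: 17419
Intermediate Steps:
V(d) = -132 - d
V(140) - 1*(-17691) = (-132 - 1*140) - 1*(-17691) = (-132 - 140) + 17691 = -272 + 17691 = 17419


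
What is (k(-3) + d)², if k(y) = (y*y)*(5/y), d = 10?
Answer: 25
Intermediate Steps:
k(y) = 5*y (k(y) = y²*(5/y) = 5*y)
(k(-3) + d)² = (5*(-3) + 10)² = (-15 + 10)² = (-5)² = 25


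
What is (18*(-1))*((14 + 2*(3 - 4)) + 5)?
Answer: -306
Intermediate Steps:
(18*(-1))*((14 + 2*(3 - 4)) + 5) = -18*((14 + 2*(-1)) + 5) = -18*((14 - 2) + 5) = -18*(12 + 5) = -18*17 = -306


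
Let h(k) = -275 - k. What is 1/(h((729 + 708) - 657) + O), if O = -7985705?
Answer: -1/7986760 ≈ -1.2521e-7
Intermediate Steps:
1/(h((729 + 708) - 657) + O) = 1/((-275 - ((729 + 708) - 657)) - 7985705) = 1/((-275 - (1437 - 657)) - 7985705) = 1/((-275 - 1*780) - 7985705) = 1/((-275 - 780) - 7985705) = 1/(-1055 - 7985705) = 1/(-7986760) = -1/7986760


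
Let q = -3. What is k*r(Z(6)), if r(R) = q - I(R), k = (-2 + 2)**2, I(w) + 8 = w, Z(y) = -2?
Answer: 0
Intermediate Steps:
I(w) = -8 + w
k = 0 (k = 0**2 = 0)
r(R) = 5 - R (r(R) = -3 - (-8 + R) = -3 + (8 - R) = 5 - R)
k*r(Z(6)) = 0*(5 - 1*(-2)) = 0*(5 + 2) = 0*7 = 0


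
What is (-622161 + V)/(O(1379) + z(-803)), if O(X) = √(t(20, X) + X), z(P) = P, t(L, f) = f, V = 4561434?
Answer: -351470691/71339 - 437697*√2758/71339 ≈ -5249.0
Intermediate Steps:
O(X) = √2*√X (O(X) = √(X + X) = √(2*X) = √2*√X)
(-622161 + V)/(O(1379) + z(-803)) = (-622161 + 4561434)/(√2*√1379 - 803) = 3939273/(√2758 - 803) = 3939273/(-803 + √2758)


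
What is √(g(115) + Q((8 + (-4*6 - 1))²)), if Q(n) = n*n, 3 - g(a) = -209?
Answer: √83733 ≈ 289.37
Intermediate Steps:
g(a) = 212 (g(a) = 3 - 1*(-209) = 3 + 209 = 212)
Q(n) = n²
√(g(115) + Q((8 + (-4*6 - 1))²)) = √(212 + ((8 + (-4*6 - 1))²)²) = √(212 + ((8 + (-24 - 1))²)²) = √(212 + ((8 - 25)²)²) = √(212 + ((-17)²)²) = √(212 + 289²) = √(212 + 83521) = √83733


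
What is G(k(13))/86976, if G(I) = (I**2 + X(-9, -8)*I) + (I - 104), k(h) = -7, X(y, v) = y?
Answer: 1/86976 ≈ 1.1497e-5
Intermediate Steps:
G(I) = -104 + I**2 - 8*I (G(I) = (I**2 - 9*I) + (I - 104) = (I**2 - 9*I) + (-104 + I) = -104 + I**2 - 8*I)
G(k(13))/86976 = (-104 + (-7)**2 - 8*(-7))/86976 = (-104 + 49 + 56)*(1/86976) = 1*(1/86976) = 1/86976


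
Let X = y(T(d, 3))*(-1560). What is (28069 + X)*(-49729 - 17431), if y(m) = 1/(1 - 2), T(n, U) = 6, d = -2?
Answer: -1989883640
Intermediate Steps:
y(m) = -1 (y(m) = 1/(-1) = -1)
X = 1560 (X = -1*(-1560) = 1560)
(28069 + X)*(-49729 - 17431) = (28069 + 1560)*(-49729 - 17431) = 29629*(-67160) = -1989883640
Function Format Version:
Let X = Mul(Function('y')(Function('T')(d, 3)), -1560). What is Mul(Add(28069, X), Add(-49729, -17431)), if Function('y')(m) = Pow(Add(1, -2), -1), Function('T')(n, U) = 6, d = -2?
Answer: -1989883640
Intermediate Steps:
Function('y')(m) = -1 (Function('y')(m) = Pow(-1, -1) = -1)
X = 1560 (X = Mul(-1, -1560) = 1560)
Mul(Add(28069, X), Add(-49729, -17431)) = Mul(Add(28069, 1560), Add(-49729, -17431)) = Mul(29629, -67160) = -1989883640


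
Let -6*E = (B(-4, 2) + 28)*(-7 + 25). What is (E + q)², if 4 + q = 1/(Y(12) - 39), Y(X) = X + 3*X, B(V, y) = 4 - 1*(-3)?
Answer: 960400/81 ≈ 11857.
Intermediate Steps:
B(V, y) = 7 (B(V, y) = 4 + 3 = 7)
Y(X) = 4*X
E = -105 (E = -(7 + 28)*(-7 + 25)/6 = -35*18/6 = -⅙*630 = -105)
q = -35/9 (q = -4 + 1/(4*12 - 39) = -4 + 1/(48 - 39) = -4 + 1/9 = -4 + ⅑ = -35/9 ≈ -3.8889)
(E + q)² = (-105 - 35/9)² = (-980/9)² = 960400/81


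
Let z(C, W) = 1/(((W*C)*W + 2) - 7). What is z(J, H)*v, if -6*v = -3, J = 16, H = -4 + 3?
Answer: 1/22 ≈ 0.045455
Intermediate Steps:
H = -1
v = 1/2 (v = -1/6*(-3) = 1/2 ≈ 0.50000)
z(C, W) = 1/(-5 + C*W**2) (z(C, W) = 1/(((C*W)*W + 2) - 7) = 1/((C*W**2 + 2) - 7) = 1/((2 + C*W**2) - 7) = 1/(-5 + C*W**2))
z(J, H)*v = (1/2)/(-5 + 16*(-1)**2) = (1/2)/(-5 + 16*1) = (1/2)/(-5 + 16) = (1/2)/11 = (1/11)*(1/2) = 1/22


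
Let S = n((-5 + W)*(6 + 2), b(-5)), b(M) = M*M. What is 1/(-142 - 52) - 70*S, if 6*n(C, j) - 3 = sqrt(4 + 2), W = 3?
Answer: -6791/194 - 35*sqrt(6)/3 ≈ -63.583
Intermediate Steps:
b(M) = M**2
n(C, j) = 1/2 + sqrt(6)/6 (n(C, j) = 1/2 + sqrt(4 + 2)/6 = 1/2 + sqrt(6)/6)
S = 1/2 + sqrt(6)/6 ≈ 0.90825
1/(-142 - 52) - 70*S = 1/(-142 - 52) - 70*(1/2 + sqrt(6)/6) = 1/(-194) + (-35 - 35*sqrt(6)/3) = -1/194 + (-35 - 35*sqrt(6)/3) = -6791/194 - 35*sqrt(6)/3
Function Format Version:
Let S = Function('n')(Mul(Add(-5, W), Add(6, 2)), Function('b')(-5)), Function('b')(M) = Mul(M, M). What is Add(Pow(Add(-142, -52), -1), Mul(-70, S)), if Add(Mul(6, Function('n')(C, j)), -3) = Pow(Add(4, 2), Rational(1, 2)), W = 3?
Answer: Add(Rational(-6791, 194), Mul(Rational(-35, 3), Pow(6, Rational(1, 2)))) ≈ -63.583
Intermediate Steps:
Function('b')(M) = Pow(M, 2)
Function('n')(C, j) = Add(Rational(1, 2), Mul(Rational(1, 6), Pow(6, Rational(1, 2)))) (Function('n')(C, j) = Add(Rational(1, 2), Mul(Rational(1, 6), Pow(Add(4, 2), Rational(1, 2)))) = Add(Rational(1, 2), Mul(Rational(1, 6), Pow(6, Rational(1, 2)))))
S = Add(Rational(1, 2), Mul(Rational(1, 6), Pow(6, Rational(1, 2)))) ≈ 0.90825
Add(Pow(Add(-142, -52), -1), Mul(-70, S)) = Add(Pow(Add(-142, -52), -1), Mul(-70, Add(Rational(1, 2), Mul(Rational(1, 6), Pow(6, Rational(1, 2)))))) = Add(Pow(-194, -1), Add(-35, Mul(Rational(-35, 3), Pow(6, Rational(1, 2))))) = Add(Rational(-1, 194), Add(-35, Mul(Rational(-35, 3), Pow(6, Rational(1, 2))))) = Add(Rational(-6791, 194), Mul(Rational(-35, 3), Pow(6, Rational(1, 2))))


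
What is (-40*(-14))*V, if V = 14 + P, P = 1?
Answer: 8400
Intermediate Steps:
V = 15 (V = 14 + 1 = 15)
(-40*(-14))*V = -40*(-14)*15 = 560*15 = 8400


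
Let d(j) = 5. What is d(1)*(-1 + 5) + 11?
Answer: 31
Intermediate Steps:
d(1)*(-1 + 5) + 11 = 5*(-1 + 5) + 11 = 5*4 + 11 = 20 + 11 = 31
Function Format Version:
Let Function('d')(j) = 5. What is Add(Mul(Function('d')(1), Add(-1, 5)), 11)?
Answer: 31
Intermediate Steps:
Add(Mul(Function('d')(1), Add(-1, 5)), 11) = Add(Mul(5, Add(-1, 5)), 11) = Add(Mul(5, 4), 11) = Add(20, 11) = 31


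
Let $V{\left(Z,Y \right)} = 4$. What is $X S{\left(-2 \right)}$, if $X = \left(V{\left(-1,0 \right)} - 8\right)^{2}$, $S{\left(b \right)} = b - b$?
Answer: $0$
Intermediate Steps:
$S{\left(b \right)} = 0$
$X = 16$ ($X = \left(4 - 8\right)^{2} = \left(-4\right)^{2} = 16$)
$X S{\left(-2 \right)} = 16 \cdot 0 = 0$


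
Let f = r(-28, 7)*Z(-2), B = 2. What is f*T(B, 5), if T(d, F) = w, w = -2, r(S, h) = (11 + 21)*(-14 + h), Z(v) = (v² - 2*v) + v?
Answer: 2688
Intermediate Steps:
Z(v) = v² - v
r(S, h) = -448 + 32*h (r(S, h) = 32*(-14 + h) = -448 + 32*h)
T(d, F) = -2
f = -1344 (f = (-448 + 32*7)*(-2*(-1 - 2)) = (-448 + 224)*(-2*(-3)) = -224*6 = -1344)
f*T(B, 5) = -1344*(-2) = 2688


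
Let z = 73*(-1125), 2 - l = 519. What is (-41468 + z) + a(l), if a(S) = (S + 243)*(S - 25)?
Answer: 24915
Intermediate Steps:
l = -517 (l = 2 - 1*519 = 2 - 519 = -517)
a(S) = (-25 + S)*(243 + S) (a(S) = (243 + S)*(-25 + S) = (-25 + S)*(243 + S))
z = -82125
(-41468 + z) + a(l) = (-41468 - 82125) + (-6075 + (-517)**2 + 218*(-517)) = -123593 + (-6075 + 267289 - 112706) = -123593 + 148508 = 24915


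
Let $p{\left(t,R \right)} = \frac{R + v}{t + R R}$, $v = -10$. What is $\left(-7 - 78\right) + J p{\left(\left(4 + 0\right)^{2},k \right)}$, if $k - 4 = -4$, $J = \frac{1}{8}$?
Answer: $- \frac{5445}{64} \approx -85.078$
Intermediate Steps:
$J = \frac{1}{8} \approx 0.125$
$k = 0$ ($k = 4 - 4 = 0$)
$p{\left(t,R \right)} = \frac{-10 + R}{t + R^{2}}$ ($p{\left(t,R \right)} = \frac{R - 10}{t + R R} = \frac{-10 + R}{t + R^{2}}$)
$\left(-7 - 78\right) + J p{\left(\left(4 + 0\right)^{2},k \right)} = \left(-7 - 78\right) + \frac{\frac{1}{\left(4 + 0\right)^{2} + 0^{2}} \left(-10 + 0\right)}{8} = -85 + \frac{\frac{1}{4^{2} + 0} \left(-10\right)}{8} = -85 + \frac{\frac{1}{16 + 0} \left(-10\right)}{8} = -85 + \frac{\frac{1}{16} \left(-10\right)}{8} = -85 + \frac{1}{8} \left(- \frac{5}{8}\right) = -85 - \frac{5}{64} = - \frac{5445}{64}$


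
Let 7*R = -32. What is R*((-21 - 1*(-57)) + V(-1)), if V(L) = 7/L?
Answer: -928/7 ≈ -132.57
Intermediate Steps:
R = -32/7 (R = (⅐)*(-32) = -32/7 ≈ -4.5714)
R*((-21 - 1*(-57)) + V(-1)) = -32*((-21 - 1*(-57)) + 7/(-1))/7 = -32*((-21 + 57) + 7*(-1))/7 = -32*(36 - 7)/7 = -32/7*29 = -928/7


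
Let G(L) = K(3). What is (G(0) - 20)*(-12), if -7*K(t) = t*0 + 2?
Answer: 1704/7 ≈ 243.43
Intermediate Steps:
K(t) = -2/7 (K(t) = -(t*0 + 2)/7 = -(0 + 2)/7 = -⅐*2 = -2/7)
G(L) = -2/7
(G(0) - 20)*(-12) = (-2/7 - 20)*(-12) = -142/7*(-12) = 1704/7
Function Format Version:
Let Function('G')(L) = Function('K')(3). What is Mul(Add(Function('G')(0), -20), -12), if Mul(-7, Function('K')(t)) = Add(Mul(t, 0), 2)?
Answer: Rational(1704, 7) ≈ 243.43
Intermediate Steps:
Function('K')(t) = Rational(-2, 7) (Function('K')(t) = Mul(Rational(-1, 7), Add(Mul(t, 0), 2)) = Mul(Rational(-1, 7), Add(0, 2)) = Mul(Rational(-1, 7), 2) = Rational(-2, 7))
Function('G')(L) = Rational(-2, 7)
Mul(Add(Function('G')(0), -20), -12) = Mul(Add(Rational(-2, 7), -20), -12) = Mul(Rational(-142, 7), -12) = Rational(1704, 7)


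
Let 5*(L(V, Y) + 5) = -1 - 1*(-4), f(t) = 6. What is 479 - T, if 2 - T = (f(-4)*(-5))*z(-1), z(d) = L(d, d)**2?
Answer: -519/5 ≈ -103.80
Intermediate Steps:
L(V, Y) = -22/5 (L(V, Y) = -5 + (-1 - 1*(-4))/5 = -5 + (-1 + 4)/5 = -5 + (1/5)*3 = -5 + 3/5 = -22/5)
z(d) = 484/25 (z(d) = (-22/5)**2 = 484/25)
T = 2914/5 (T = 2 - 6*(-5)*484/25 = 2 - (-30)*484/25 = 2 - 1*(-2904/5) = 2 + 2904/5 = 2914/5 ≈ 582.80)
479 - T = 479 - 1*2914/5 = 479 - 2914/5 = -519/5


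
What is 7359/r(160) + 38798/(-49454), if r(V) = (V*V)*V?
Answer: -79276338007/101281792000 ≈ -0.78273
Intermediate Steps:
r(V) = V**3 (r(V) = V**2*V = V**3)
7359/r(160) + 38798/(-49454) = 7359/(160**3) + 38798/(-49454) = 7359/4096000 + 38798*(-1/49454) = 7359*(1/4096000) - 19399/24727 = 7359/4096000 - 19399/24727 = -79276338007/101281792000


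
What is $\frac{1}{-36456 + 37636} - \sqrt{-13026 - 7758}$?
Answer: $\frac{1}{1180} - 4 i \sqrt{1299} \approx 0.00084746 - 144.17 i$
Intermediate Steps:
$\frac{1}{-36456 + 37636} - \sqrt{-13026 - 7758} = \frac{1}{1180} - \sqrt{-13026 - 7758} = \frac{1}{1180} - \sqrt{-20784} = \frac{1}{1180} - 4 i \sqrt{1299}$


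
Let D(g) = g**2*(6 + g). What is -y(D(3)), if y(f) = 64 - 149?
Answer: 85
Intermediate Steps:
y(f) = -85
-y(D(3)) = -1*(-85) = 85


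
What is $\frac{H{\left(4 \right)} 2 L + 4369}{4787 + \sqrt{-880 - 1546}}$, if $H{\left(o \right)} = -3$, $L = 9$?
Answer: $\frac{4131181}{4583559} - \frac{863 i \sqrt{2426}}{4583559} \approx 0.9013 - 0.0092737 i$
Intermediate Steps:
$\frac{H{\left(4 \right)} 2 L + 4369}{4787 + \sqrt{-880 - 1546}} = \frac{\left(-3\right) 2 \cdot 9 + 4369}{4787 + \sqrt{-880 - 1546}} = \frac{\left(-6\right) 9 + 4369}{4787 + \sqrt{-2426}} = \frac{-54 + 4369}{4787 + i \sqrt{2426}} = \frac{4315}{4787 + i \sqrt{2426}}$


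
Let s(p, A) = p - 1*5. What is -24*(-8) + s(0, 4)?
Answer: 187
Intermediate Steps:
s(p, A) = -5 + p (s(p, A) = p - 5 = -5 + p)
-24*(-8) + s(0, 4) = -24*(-8) + (-5 + 0) = 192 - 5 = 187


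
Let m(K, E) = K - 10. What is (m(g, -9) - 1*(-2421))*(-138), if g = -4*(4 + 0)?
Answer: -330510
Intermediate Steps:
g = -16 (g = -4*4 = -16)
m(K, E) = -10 + K
(m(g, -9) - 1*(-2421))*(-138) = ((-10 - 16) - 1*(-2421))*(-138) = (-26 + 2421)*(-138) = 2395*(-138) = -330510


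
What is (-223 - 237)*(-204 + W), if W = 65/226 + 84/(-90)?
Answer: 31912454/339 ≈ 94137.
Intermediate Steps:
W = -2189/3390 (W = 65*(1/226) + 84*(-1/90) = 65/226 - 14/15 = -2189/3390 ≈ -0.64572)
(-223 - 237)*(-204 + W) = (-223 - 237)*(-204 - 2189/3390) = -460*(-693749/3390) = 31912454/339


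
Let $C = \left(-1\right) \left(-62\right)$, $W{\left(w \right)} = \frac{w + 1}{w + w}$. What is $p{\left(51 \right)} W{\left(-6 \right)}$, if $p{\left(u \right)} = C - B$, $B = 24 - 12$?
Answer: $\frac{125}{6} \approx 20.833$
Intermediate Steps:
$B = 12$
$W{\left(w \right)} = \frac{1 + w}{2 w}$
$C = 62$
$p{\left(u \right)} = 50$ ($p{\left(u \right)} = 62 - 12 = 50$)
$p{\left(51 \right)} W{\left(-6 \right)} = 50 \frac{1 - 6}{2 \left(-6\right)} = 50 \cdot \frac{1}{2} \left(- \frac{1}{6}\right) \left(-5\right) = 50 \cdot \frac{5}{12} = \frac{125}{6}$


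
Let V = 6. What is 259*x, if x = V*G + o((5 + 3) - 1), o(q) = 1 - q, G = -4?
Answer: -7770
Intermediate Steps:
x = -30 (x = 6*(-4) + (1 - ((5 + 3) - 1)) = -24 + (1 - (8 - 1)) = -24 + (1 - 1*7) = -24 + (1 - 7) = -24 - 6 = -30)
259*x = 259*(-30) = -7770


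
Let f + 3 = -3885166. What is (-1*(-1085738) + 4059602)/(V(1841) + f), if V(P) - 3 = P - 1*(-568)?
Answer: -5145340/3882757 ≈ -1.3252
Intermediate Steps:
f = -3885169 (f = -3 - 3885166 = -3885169)
V(P) = 571 + P (V(P) = 3 + (P - 1*(-568)) = 3 + (P + 568) = 3 + (568 + P) = 571 + P)
(-1*(-1085738) + 4059602)/(V(1841) + f) = (-1*(-1085738) + 4059602)/((571 + 1841) - 3885169) = (1085738 + 4059602)/(2412 - 3885169) = 5145340/(-3882757) = 5145340*(-1/3882757) = -5145340/3882757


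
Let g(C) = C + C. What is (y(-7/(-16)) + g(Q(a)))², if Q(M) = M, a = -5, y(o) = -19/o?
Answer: 139876/49 ≈ 2854.6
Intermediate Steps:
g(C) = 2*C
(y(-7/(-16)) + g(Q(a)))² = (-19/((-7/(-16))) + 2*(-5))² = (-19/((-7*(-1/16))) - 10)² = (-19/7/16 - 10)² = (-19*16/7 - 10)² = (-304/7 - 10)² = (-374/7)² = 139876/49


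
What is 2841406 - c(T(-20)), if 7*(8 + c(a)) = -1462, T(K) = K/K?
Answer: 19891360/7 ≈ 2.8416e+6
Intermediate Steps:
T(K) = 1
c(a) = -1518/7 (c(a) = -8 + (⅐)*(-1462) = -8 - 1462/7 = -1518/7)
2841406 - c(T(-20)) = 2841406 - 1*(-1518/7) = 2841406 + 1518/7 = 19891360/7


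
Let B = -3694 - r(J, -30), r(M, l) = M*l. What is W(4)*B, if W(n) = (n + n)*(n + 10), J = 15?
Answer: -363328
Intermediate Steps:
W(n) = 2*n*(10 + n) (W(n) = (2*n)*(10 + n) = 2*n*(10 + n))
B = -3244 (B = -3694 - 15*(-30) = -3694 - 1*(-450) = -3694 + 450 = -3244)
W(4)*B = (2*4*(10 + 4))*(-3244) = (2*4*14)*(-3244) = 112*(-3244) = -363328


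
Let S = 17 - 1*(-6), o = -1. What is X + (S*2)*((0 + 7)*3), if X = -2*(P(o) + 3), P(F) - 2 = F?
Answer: 958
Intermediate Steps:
P(F) = 2 + F
S = 23 (S = 17 + 6 = 23)
X = -8 (X = -2*((2 - 1) + 3) = -2*(1 + 3) = -2*4 = -8)
X + (S*2)*((0 + 7)*3) = -8 + (23*2)*((0 + 7)*3) = -8 + 46*(7*3) = -8 + 46*21 = -8 + 966 = 958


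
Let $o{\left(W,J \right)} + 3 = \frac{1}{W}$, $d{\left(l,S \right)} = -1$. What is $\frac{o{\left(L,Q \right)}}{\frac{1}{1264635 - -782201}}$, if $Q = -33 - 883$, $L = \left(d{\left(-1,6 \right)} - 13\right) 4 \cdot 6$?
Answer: $- \frac{516314381}{84} \approx -6.1466 \cdot 10^{6}$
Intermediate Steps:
$L = -336$ ($L = \left(-1 - 13\right) 4 \cdot 6 = \left(-14\right) 24 = -336$)
$Q = -916$ ($Q = -33 - 883 = -916$)
$o{\left(W,J \right)} = -3 + \frac{1}{W}$
$\frac{o{\left(L,Q \right)}}{\frac{1}{1264635 - -782201}} = \frac{-3 + \frac{1}{-336}}{\frac{1}{1264635 - -782201}} = \frac{-3 - \frac{1}{336}}{\frac{1}{1264635 + 782201}} = - \frac{1009}{336 \cdot \frac{1}{2046836}} = - \frac{1009 \frac{1}{\frac{1}{2046836}}}{336} = \left(- \frac{1009}{336}\right) 2046836 = - \frac{516314381}{84}$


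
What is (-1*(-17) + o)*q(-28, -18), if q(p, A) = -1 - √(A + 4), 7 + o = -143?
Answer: 133 + 133*I*√14 ≈ 133.0 + 497.64*I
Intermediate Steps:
o = -150 (o = -7 - 143 = -150)
q(p, A) = -1 - √(4 + A)
(-1*(-17) + o)*q(-28, -18) = (-1*(-17) - 150)*(-1 - √(4 - 18)) = (17 - 150)*(-1 - √(-14)) = -133*(-1 - I*√14) = 133 + 133*I*√14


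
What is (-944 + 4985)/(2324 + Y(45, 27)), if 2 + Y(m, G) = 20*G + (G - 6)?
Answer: 1347/961 ≈ 1.4017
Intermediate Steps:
Y(m, G) = -8 + 21*G (Y(m, G) = -2 + (20*G + (G - 6)) = -2 + (20*G + (-6 + G)) = -2 + (-6 + 21*G) = -8 + 21*G)
(-944 + 4985)/(2324 + Y(45, 27)) = (-944 + 4985)/(2324 + (-8 + 21*27)) = 4041/(2324 + (-8 + 567)) = 4041/(2324 + 559) = 4041/2883 = 4041*(1/2883) = 1347/961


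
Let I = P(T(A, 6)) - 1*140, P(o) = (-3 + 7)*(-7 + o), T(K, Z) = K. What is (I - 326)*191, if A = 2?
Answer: -92826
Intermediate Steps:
P(o) = -28 + 4*o (P(o) = 4*(-7 + o) = -28 + 4*o)
I = -160 (I = (-28 + 4*2) - 1*140 = (-28 + 8) - 140 = -20 - 140 = -160)
(I - 326)*191 = (-160 - 326)*191 = -486*191 = -92826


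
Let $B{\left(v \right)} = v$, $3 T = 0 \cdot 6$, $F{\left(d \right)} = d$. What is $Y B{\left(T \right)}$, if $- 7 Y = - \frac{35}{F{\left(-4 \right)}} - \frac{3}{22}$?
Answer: $0$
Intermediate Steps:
$T = 0$ ($T = \frac{0 \cdot 6}{3} = \frac{1}{3} \cdot 0 = 0$)
$Y = - \frac{379}{308}$ ($Y = - \frac{- \frac{35}{-4} - \frac{3}{22}}{7} = - \frac{\left(-35\right) \left(- \frac{1}{4}\right) - \frac{3}{22}}{7} = - \frac{\frac{35}{4} - \frac{3}{22}}{7} = \left(- \frac{1}{7}\right) \frac{379}{44} = - \frac{379}{308} \approx -1.2305$)
$Y B{\left(T \right)} = \left(- \frac{379}{308}\right) 0 = 0$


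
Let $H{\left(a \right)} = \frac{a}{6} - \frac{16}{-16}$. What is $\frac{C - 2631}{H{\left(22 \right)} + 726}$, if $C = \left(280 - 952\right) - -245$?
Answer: $- \frac{4587}{1096} \approx -4.1852$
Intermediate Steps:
$C = -427$ ($C = -672 + 245 = -427$)
$H{\left(a \right)} = 1 + \frac{a}{6}$ ($H{\left(a \right)} = a \frac{1}{6} - -1 = \frac{a}{6} + 1 = 1 + \frac{a}{6}$)
$\frac{C - 2631}{H{\left(22 \right)} + 726} = \frac{-427 - 2631}{\left(1 + \frac{1}{6} \cdot 22\right) + 726} = - \frac{3058}{\left(1 + \frac{11}{3}\right) + 726} = - \frac{3058}{\frac{14}{3} + 726} = - \frac{3058}{\frac{2192}{3}} = \left(-3058\right) \frac{3}{2192} = - \frac{4587}{1096}$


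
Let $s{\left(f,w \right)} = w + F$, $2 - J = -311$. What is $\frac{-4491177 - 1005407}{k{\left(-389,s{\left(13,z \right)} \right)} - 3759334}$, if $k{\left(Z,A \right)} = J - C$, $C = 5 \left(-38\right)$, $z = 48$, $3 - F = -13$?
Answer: $\frac{5496584}{3758831} \approx 1.4623$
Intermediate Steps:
$F = 16$ ($F = 3 - -13 = 3 + 13 = 16$)
$J = 313$ ($J = 2 - -311 = 2 + 311 = 313$)
$C = -190$
$s{\left(f,w \right)} = 16 + w$ ($s{\left(f,w \right)} = w + 16 = 16 + w$)
$k{\left(Z,A \right)} = 503$ ($k{\left(Z,A \right)} = 313 - -190 = 313 + 190 = 503$)
$\frac{-4491177 - 1005407}{k{\left(-389,s{\left(13,z \right)} \right)} - 3759334} = \frac{-4491177 - 1005407}{503 - 3759334} = - \frac{5496584}{-3758831} = \left(-5496584\right) \left(- \frac{1}{3758831}\right) = \frac{5496584}{3758831}$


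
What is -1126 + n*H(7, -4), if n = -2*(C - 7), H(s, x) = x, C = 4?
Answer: -1150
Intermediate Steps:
n = 6 (n = -2*(4 - 7) = -2*(-3) = 6)
-1126 + n*H(7, -4) = -1126 + 6*(-4) = -1126 - 24 = -1150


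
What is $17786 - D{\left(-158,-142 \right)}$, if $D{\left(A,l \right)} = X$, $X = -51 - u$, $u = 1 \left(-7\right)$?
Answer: $17830$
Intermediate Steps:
$u = -7$
$X = -44$ ($X = -51 - -7 = -51 + 7 = -44$)
$D{\left(A,l \right)} = -44$
$17786 - D{\left(-158,-142 \right)} = 17786 - -44 = 17786 + 44 = 17830$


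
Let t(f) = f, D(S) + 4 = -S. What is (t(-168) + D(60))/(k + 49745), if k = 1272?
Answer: -232/51017 ≈ -0.0045475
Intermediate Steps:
D(S) = -4 - S
(t(-168) + D(60))/(k + 49745) = (-168 + (-4 - 1*60))/(1272 + 49745) = (-168 + (-4 - 60))/51017 = (-168 - 64)*(1/51017) = -232*1/51017 = -232/51017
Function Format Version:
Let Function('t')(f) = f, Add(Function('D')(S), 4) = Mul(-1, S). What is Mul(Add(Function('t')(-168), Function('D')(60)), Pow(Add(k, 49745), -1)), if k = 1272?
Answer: Rational(-232, 51017) ≈ -0.0045475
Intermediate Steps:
Function('D')(S) = Add(-4, Mul(-1, S))
Mul(Add(Function('t')(-168), Function('D')(60)), Pow(Add(k, 49745), -1)) = Mul(Add(-168, Add(-4, Mul(-1, 60))), Pow(Add(1272, 49745), -1)) = Mul(Add(-168, Add(-4, -60)), Pow(51017, -1)) = Mul(Add(-168, -64), Rational(1, 51017)) = Mul(-232, Rational(1, 51017)) = Rational(-232, 51017)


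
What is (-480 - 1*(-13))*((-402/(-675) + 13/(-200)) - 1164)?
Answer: 195602483/360 ≈ 5.4334e+5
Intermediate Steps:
(-480 - 1*(-13))*((-402/(-675) + 13/(-200)) - 1164) = (-480 + 13)*((-402*(-1/675) + 13*(-1/200)) - 1164) = -467*((134/225 - 13/200) - 1164) = -467*(191/360 - 1164) = -467*(-418849/360) = 195602483/360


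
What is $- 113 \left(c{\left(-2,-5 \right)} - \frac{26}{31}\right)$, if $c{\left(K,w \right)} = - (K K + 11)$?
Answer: $\frac{55483}{31} \approx 1789.8$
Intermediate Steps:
$c{\left(K,w \right)} = -11 - K^{2}$ ($c{\left(K,w \right)} = - (K^{2} + 11) = - (11 + K^{2}) = -11 - K^{2}$)
$- 113 \left(c{\left(-2,-5 \right)} - \frac{26}{31}\right) = - 113 \left(\left(-11 - \left(-2\right)^{2}\right) - \frac{26}{31}\right) = - 113 \left(\left(-11 - 4\right) - \frac{26}{31}\right) = - 113 \left(-15 - \frac{26}{31}\right) = \left(-113\right) \left(- \frac{491}{31}\right) = \frac{55483}{31}$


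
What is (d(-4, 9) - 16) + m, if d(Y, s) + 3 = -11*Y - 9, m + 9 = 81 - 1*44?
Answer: 44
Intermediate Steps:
m = 28 (m = -9 + (81 - 1*44) = -9 + (81 - 44) = -9 + 37 = 28)
d(Y, s) = -12 - 11*Y (d(Y, s) = -3 + (-11*Y - 9) = -3 + (-9 - 11*Y) = -12 - 11*Y)
(d(-4, 9) - 16) + m = ((-12 - 11*(-4)) - 16) + 28 = ((-12 + 44) - 16) + 28 = (32 - 16) + 28 = 16 + 28 = 44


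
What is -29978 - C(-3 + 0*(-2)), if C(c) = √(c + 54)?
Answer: -29978 - √51 ≈ -29985.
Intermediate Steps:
C(c) = √(54 + c)
-29978 - C(-3 + 0*(-2)) = -29978 - √(54 + (-3 + 0*(-2))) = -29978 - √(54 + (-3 + 0)) = -29978 - √(54 - 3) = -29978 - √51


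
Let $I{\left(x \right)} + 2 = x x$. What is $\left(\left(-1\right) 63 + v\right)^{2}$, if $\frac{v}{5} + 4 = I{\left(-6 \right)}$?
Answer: $7569$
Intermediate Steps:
$I{\left(x \right)} = -2 + x^{2}$ ($I{\left(x \right)} = -2 + x x = -2 + x^{2}$)
$v = 150$ ($v = -20 + 5 \left(-2 + \left(-6\right)^{2}\right) = -20 + 5 \left(-2 + 36\right) = -20 + 5 \cdot 34 = -20 + 170 = 150$)
$\left(\left(-1\right) 63 + v\right)^{2} = \left(\left(-1\right) 63 + 150\right)^{2} = \left(-63 + 150\right)^{2} = 87^{2} = 7569$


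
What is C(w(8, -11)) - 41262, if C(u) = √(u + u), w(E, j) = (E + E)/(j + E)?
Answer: -41262 + 4*I*√6/3 ≈ -41262.0 + 3.266*I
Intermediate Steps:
w(E, j) = 2*E/(E + j) (w(E, j) = (2*E)/(E + j) = 2*E/(E + j))
C(u) = √2*√u (C(u) = √(2*u) = √2*√u)
C(w(8, -11)) - 41262 = √2*√(2*8/(8 - 11)) - 41262 = √2*√(2*8/(-3)) - 41262 = √2*√(2*8*(-⅓)) - 41262 = √2*√(-16/3) - 41262 = √2*(4*I*√3/3) - 41262 = 4*I*√6/3 - 41262 = -41262 + 4*I*√6/3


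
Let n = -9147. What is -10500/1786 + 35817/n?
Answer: -26668777/2722757 ≈ -9.7948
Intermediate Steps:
-10500/1786 + 35817/n = -10500/1786 + 35817/(-9147) = -10500*1/1786 + 35817*(-1/9147) = -5250/893 - 11939/3049 = -26668777/2722757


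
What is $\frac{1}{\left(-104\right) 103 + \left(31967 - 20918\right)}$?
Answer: $\frac{1}{337} \approx 0.0029674$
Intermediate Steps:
$\frac{1}{\left(-104\right) 103 + \left(31967 - 20918\right)} = \frac{1}{-10712 + 11049} = \frac{1}{337}$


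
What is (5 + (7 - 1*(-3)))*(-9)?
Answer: -135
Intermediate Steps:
(5 + (7 - 1*(-3)))*(-9) = (5 + (7 + 3))*(-9) = (5 + 10)*(-9) = 15*(-9) = -135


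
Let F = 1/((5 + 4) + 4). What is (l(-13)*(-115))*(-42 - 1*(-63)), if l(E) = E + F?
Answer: 405720/13 ≈ 31209.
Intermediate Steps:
F = 1/13 (F = 1/(9 + 4) = 1/13 ≈ 0.076923)
l(E) = 1/13 + E (l(E) = E + 1/13 = 1/13 + E)
(l(-13)*(-115))*(-42 - 1*(-63)) = ((1/13 - 13)*(-115))*(-42 - 1*(-63)) = (-168/13*(-115))*(-42 + 63) = (19320/13)*21 = 405720/13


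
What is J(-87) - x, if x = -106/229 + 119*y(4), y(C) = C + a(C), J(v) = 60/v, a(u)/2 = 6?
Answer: -12645970/6641 ≈ -1904.2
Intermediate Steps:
a(u) = 12 (a(u) = 2*6 = 12)
y(C) = 12 + C (y(C) = C + 12 = 12 + C)
x = 435910/229 (x = -106/229 + 119*(12 + 4) = -106*1/229 + 119*16 = -106/229 + 1904 = 435910/229 ≈ 1903.5)
J(-87) - x = 60/(-87) - 1*435910/229 = 60*(-1/87) - 435910/229 = -20/29 - 435910/229 = -12645970/6641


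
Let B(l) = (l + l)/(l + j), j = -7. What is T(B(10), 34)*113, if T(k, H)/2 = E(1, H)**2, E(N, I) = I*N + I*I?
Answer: 320038600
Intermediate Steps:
E(N, I) = I**2 + I*N (E(N, I) = I*N + I**2 = I**2 + I*N)
B(l) = 2*l/(-7 + l) (B(l) = (l + l)/(l - 7) = (2*l)/(-7 + l) = 2*l/(-7 + l))
T(k, H) = 2*H**2*(1 + H)**2 (T(k, H) = 2*(H*(H + 1))**2 = 2*(H*(1 + H))**2 = 2*(H**2*(1 + H)**2) = 2*H**2*(1 + H)**2)
T(B(10), 34)*113 = (2*34**2*(1 + 34)**2)*113 = (2*1156*35**2)*113 = (2*1156*1225)*113 = 2832200*113 = 320038600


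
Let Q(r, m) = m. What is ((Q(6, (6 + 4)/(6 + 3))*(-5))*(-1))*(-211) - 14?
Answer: -10676/9 ≈ -1186.2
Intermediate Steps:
((Q(6, (6 + 4)/(6 + 3))*(-5))*(-1))*(-211) - 14 = ((((6 + 4)/(6 + 3))*(-5))*(-1))*(-211) - 14 = (((10/9)*(-5))*(-1))*(-211) - 14 = -50/9*(-1)*(-211) - 14 = (50/9)*(-211) - 14 = -10550/9 - 14 = -10676/9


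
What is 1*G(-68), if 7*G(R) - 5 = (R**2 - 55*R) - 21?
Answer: 8348/7 ≈ 1192.6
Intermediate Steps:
G(R) = -16/7 - 55*R/7 + R**2/7 (G(R) = 5/7 + ((R**2 - 55*R) - 21)/7 = 5/7 + (-21 + R**2 - 55*R)/7 = 5/7 + (-3 - 55*R/7 + R**2/7) = -16/7 - 55*R/7 + R**2/7)
1*G(-68) = 1*(-16/7 - 55/7*(-68) + (1/7)*(-68)**2) = 1*(-16/7 + 3740/7 + (1/7)*4624) = 1*(-16/7 + 3740/7 + 4624/7) = 1*(8348/7) = 8348/7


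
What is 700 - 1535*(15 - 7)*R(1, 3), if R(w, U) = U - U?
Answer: 700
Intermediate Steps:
R(w, U) = 0
700 - 1535*(15 - 7)*R(1, 3) = 700 - 1535*(15 - 7)*0 = 700 - 12280*0 = 700 - 1535*0 = 700 + 0 = 700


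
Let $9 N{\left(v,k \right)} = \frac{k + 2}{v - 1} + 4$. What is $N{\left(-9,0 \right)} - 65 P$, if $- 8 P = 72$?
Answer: $\frac{26344}{45} \approx 585.42$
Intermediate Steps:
$P = -9$ ($P = \left(- \frac{1}{8}\right) 72 = -9$)
$N{\left(v,k \right)} = \frac{4}{9} + \frac{2 + k}{9 \left(-1 + v\right)}$ ($N{\left(v,k \right)} = \frac{\frac{k + 2}{v - 1} + 4}{9} = \frac{\frac{2 + k}{-1 + v} + 4}{9} = \frac{4 + \frac{2 + k}{-1 + v}}{9} = \frac{4}{9} + \frac{2 + k}{9 \left(-1 + v\right)}$)
$N{\left(-9,0 \right)} - 65 P = \frac{-2 + 0 + 4 \left(-9\right)}{9 \left(-1 - 9\right)} - -585 = \frac{-2 + 0 - 36}{9 \left(-10\right)} + 585 = \frac{1}{9} \left(- \frac{1}{10}\right) \left(-38\right) + 585 = \frac{19}{45} + 585 = \frac{26344}{45}$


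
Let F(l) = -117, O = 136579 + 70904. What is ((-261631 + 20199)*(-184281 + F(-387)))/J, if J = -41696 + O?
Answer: 44519577936/165787 ≈ 2.6854e+5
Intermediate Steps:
O = 207483
J = 165787 (J = -41696 + 207483 = 165787)
((-261631 + 20199)*(-184281 + F(-387)))/J = ((-261631 + 20199)*(-184281 - 117))/165787 = -241432*(-184398)*(1/165787) = 44519577936*(1/165787) = 44519577936/165787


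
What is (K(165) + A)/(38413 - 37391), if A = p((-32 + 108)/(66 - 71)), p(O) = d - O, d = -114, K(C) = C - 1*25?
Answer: 103/2555 ≈ 0.040313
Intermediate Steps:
K(C) = -25 + C (K(C) = C - 25 = -25 + C)
p(O) = -114 - O
A = -494/5 (A = -114 - (-32 + 108)/(66 - 71) = -114 - 76/(-5) = -114 - 76*(-1)/5 = -114 - 1*(-76/5) = -114 + 76/5 = -494/5 ≈ -98.800)
(K(165) + A)/(38413 - 37391) = ((-25 + 165) - 494/5)/(38413 - 37391) = (140 - 494/5)/1022 = (206/5)*(1/1022) = 103/2555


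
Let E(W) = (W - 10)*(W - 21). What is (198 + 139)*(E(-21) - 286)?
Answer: 342392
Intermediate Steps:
E(W) = (-21 + W)*(-10 + W) (E(W) = (-10 + W)*(-21 + W) = (-21 + W)*(-10 + W))
(198 + 139)*(E(-21) - 286) = (198 + 139)*((210 + (-21)² - 31*(-21)) - 286) = 337*((210 + 441 + 651) - 286) = 337*(1302 - 286) = 337*1016 = 342392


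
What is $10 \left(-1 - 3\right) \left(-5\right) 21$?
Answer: $4200$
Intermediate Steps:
$10 \left(-1 - 3\right) \left(-5\right) 21 = 10 \left(\left(-4\right) \left(-5\right)\right) 21 = 10 \cdot 20 \cdot 21 = 200 \cdot 21 = 4200$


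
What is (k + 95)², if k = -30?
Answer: 4225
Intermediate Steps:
(k + 95)² = (-30 + 95)² = 65² = 4225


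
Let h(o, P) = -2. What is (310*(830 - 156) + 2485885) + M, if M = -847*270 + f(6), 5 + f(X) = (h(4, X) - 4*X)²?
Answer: 2466806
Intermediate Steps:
f(X) = -5 + (-2 - 4*X)²
M = -228019 (M = -847*270 + (-5 + 4*(1 + 2*6)²) = -228690 + (-5 + 4*(1 + 12)²) = -228690 + (-5 + 4*13²) = -228690 + (-5 + 4*169) = -228690 + (-5 + 676) = -228690 + 671 = -228019)
(310*(830 - 156) + 2485885) + M = (310*(830 - 156) + 2485885) - 228019 = (310*674 + 2485885) - 228019 = (208940 + 2485885) - 228019 = 2694825 - 228019 = 2466806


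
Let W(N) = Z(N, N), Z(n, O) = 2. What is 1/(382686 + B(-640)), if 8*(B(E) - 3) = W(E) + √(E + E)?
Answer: 6123028/2343216993369 - 32*I*√5/2343216993369 ≈ 2.6131e-6 - 3.0537e-11*I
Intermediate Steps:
W(N) = 2
B(E) = 13/4 + √2*√E/8 (B(E) = 3 + (2 + √(E + E))/8 = 3 + (2 + √(2*E))/8 = 3 + (2 + √2*√E)/8 = 3 + (¼ + √2*√E/8) = 13/4 + √2*√E/8)
1/(382686 + B(-640)) = 1/(382686 + (13/4 + √2*√(-640)/8)) = 1/(382686 + (13/4 + √2*(8*I*√10)/8)) = 1/(382686 + (13/4 + 2*I*√5)) = 1/(1530757/4 + 2*I*√5)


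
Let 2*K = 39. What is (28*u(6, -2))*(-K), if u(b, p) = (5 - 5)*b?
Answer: 0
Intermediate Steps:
K = 39/2 (K = (1/2)*39 = 39/2 ≈ 19.500)
u(b, p) = 0 (u(b, p) = 0*b = 0)
(28*u(6, -2))*(-K) = (28*0)*(-1*39/2) = 0*(-39/2) = 0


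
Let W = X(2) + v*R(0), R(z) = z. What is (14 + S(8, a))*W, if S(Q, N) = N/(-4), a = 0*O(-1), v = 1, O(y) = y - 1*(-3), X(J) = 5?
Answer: 70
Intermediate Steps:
O(y) = 3 + y (O(y) = y + 3 = 3 + y)
a = 0 (a = 0*(3 - 1) = 0*2 = 0)
S(Q, N) = -N/4 (S(Q, N) = N*(-¼) = -N/4)
W = 5 (W = 5 + 1*0 = 5 + 0 = 5)
(14 + S(8, a))*W = (14 - ¼*0)*5 = (14 + 0)*5 = 14*5 = 70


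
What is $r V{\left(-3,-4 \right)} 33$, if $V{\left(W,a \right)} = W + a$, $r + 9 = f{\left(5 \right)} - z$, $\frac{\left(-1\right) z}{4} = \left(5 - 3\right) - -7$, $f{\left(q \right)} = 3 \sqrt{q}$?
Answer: $-6237 - 693 \sqrt{5} \approx -7786.6$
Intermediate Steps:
$z = -36$ ($z = - 4 \left(\left(5 - 3\right) - -7\right) = - 4 \left(2 + 7\right) = \left(-4\right) 9 = -36$)
$r = 27 + 3 \sqrt{5}$ ($r = -9 + \left(3 \sqrt{5} - -36\right) = -9 + \left(3 \sqrt{5} + 36\right) = -9 + \left(36 + 3 \sqrt{5}\right) = 27 + 3 \sqrt{5} \approx 33.708$)
$r V{\left(-3,-4 \right)} 33 = \left(27 + 3 \sqrt{5}\right) \left(-3 - 4\right) 33 = \left(27 + 3 \sqrt{5}\right) \left(-7\right) 33 = \left(-189 - 21 \sqrt{5}\right) 33 = -6237 - 693 \sqrt{5}$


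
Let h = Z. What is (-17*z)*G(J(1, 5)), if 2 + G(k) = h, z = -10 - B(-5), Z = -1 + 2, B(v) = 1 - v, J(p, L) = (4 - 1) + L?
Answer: -272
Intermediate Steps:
J(p, L) = 3 + L
Z = 1
z = -16 (z = -10 - (1 - 1*(-5)) = -10 - (1 + 5) = -10 - 1*6 = -10 - 6 = -16)
h = 1
G(k) = -1 (G(k) = -2 + 1 = -1)
(-17*z)*G(J(1, 5)) = -17*(-16)*(-1) = 272*(-1) = -272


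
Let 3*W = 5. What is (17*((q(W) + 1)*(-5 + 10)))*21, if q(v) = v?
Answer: 4760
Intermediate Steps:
W = 5/3 (W = (1/3)*5 = 5/3 ≈ 1.6667)
(17*((q(W) + 1)*(-5 + 10)))*21 = (17*((5/3 + 1)*(-5 + 10)))*21 = (17*((8/3)*5))*21 = (17*(40/3))*21 = (680/3)*21 = 4760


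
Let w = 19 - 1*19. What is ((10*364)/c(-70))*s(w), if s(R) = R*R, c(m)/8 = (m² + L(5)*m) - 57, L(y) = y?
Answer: 0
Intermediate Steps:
w = 0 (w = 19 - 19 = 0)
c(m) = -456 + 8*m² + 40*m (c(m) = 8*((m² + 5*m) - 57) = 8*(-57 + m² + 5*m) = -456 + 8*m² + 40*m)
s(R) = R²
((10*364)/c(-70))*s(w) = ((10*364)/(-456 + 8*(-70)² + 40*(-70)))*0² = (3640/(-456 + 8*4900 - 2800))*0 = (3640/(-456 + 39200 - 2800))*0 = (3640/35944)*0 = (3640*(1/35944))*0 = (455/4493)*0 = 0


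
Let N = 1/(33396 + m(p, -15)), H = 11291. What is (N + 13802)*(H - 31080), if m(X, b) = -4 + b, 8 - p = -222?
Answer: -9116185866095/33377 ≈ -2.7313e+8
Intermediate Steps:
p = 230 (p = 8 - 1*(-222) = 8 + 222 = 230)
N = 1/33377 (N = 1/(33396 + (-4 - 15)) = 1/(33396 - 19) = 1/33377 ≈ 2.9961e-5)
(N + 13802)*(H - 31080) = (1/33377 + 13802)*(11291 - 31080) = (460669355/33377)*(-19789) = -9116185866095/33377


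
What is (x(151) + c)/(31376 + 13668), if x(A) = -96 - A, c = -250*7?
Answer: -1997/45044 ≈ -0.044334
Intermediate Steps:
c = -1750
(x(151) + c)/(31376 + 13668) = ((-96 - 1*151) - 1750)/(31376 + 13668) = ((-96 - 151) - 1750)/45044 = (-247 - 1750)*(1/45044) = -1997*1/45044 = -1997/45044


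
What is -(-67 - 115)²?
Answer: -33124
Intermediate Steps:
-(-67 - 115)² = -1*(-182)² = -1*33124 = -33124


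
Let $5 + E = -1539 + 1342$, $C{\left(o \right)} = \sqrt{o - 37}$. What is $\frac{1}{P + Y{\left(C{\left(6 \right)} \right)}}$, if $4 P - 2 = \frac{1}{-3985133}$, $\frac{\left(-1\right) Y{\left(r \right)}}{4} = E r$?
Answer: $\frac{127050264280980}{5142686420610431213041} - \frac{205313252837963392 i \sqrt{31}}{5142686420610431213041} \approx 2.4705 \cdot 10^{-8} - 0.00022228 i$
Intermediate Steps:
$C{\left(o \right)} = \sqrt{-37 + o}$
$E = -202$ ($E = -5 + \left(-1539 + 1342\right) = -5 - 197 = -202$)
$Y{\left(r \right)} = 808 r$ ($Y{\left(r \right)} = - 4 \left(- 202 r\right) = 808 r$)
$P = \frac{7970265}{15940532}$ ($P = \frac{1}{2} + \frac{1}{4 \left(-3985133\right)} = \frac{1}{2} + \frac{1}{4} \left(- \frac{1}{3985133}\right) = \frac{1}{2} - \frac{1}{15940532} = \frac{7970265}{15940532} \approx 0.5$)
$\frac{1}{P + Y{\left(C{\left(6 \right)} \right)}} = \frac{1}{\frac{7970265}{15940532} + 808 \sqrt{-37 + 6}} = \frac{1}{\frac{7970265}{15940532} + 808 \sqrt{-31}} = \frac{1}{\frac{7970265}{15940532} + 808 i \sqrt{31}}$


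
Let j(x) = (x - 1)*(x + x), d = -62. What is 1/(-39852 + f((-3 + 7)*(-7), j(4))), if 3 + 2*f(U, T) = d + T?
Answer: -2/79745 ≈ -2.5080e-5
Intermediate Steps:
j(x) = 2*x*(-1 + x) (j(x) = (-1 + x)*(2*x) = 2*x*(-1 + x))
f(U, T) = -65/2 + T/2 (f(U, T) = -3/2 + (-62 + T)/2 = -3/2 + (-31 + T/2) = -65/2 + T/2)
1/(-39852 + f((-3 + 7)*(-7), j(4))) = 1/(-39852 + (-65/2 + (2*4*(-1 + 4))/2)) = 1/(-39852 + (-65/2 + (2*4*3)/2)) = 1/(-39852 + (-65/2 + (1/2)*24)) = 1/(-39852 + (-65/2 + 12)) = 1/(-39852 - 41/2) = 1/(-79745/2) = -2/79745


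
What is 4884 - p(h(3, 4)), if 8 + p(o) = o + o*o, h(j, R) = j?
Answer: 4880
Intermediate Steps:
p(o) = -8 + o + o**2 (p(o) = -8 + (o + o*o) = -8 + (o + o**2) = -8 + o + o**2)
4884 - p(h(3, 4)) = 4884 - (-8 + 3 + 3**2) = 4884 - (-8 + 3 + 9) = 4884 - 1*4 = 4884 - 4 = 4880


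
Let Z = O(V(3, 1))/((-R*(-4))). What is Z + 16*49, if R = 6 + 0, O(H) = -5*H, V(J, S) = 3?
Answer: 6267/8 ≈ 783.38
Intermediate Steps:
R = 6
Z = -5/8 (Z = (-5*3)/((-1*6*(-4))) = -15/((-6*(-4))) = -15/24 = -15*1/24 = -5/8 ≈ -0.62500)
Z + 16*49 = -5/8 + 16*49 = -5/8 + 784 = 6267/8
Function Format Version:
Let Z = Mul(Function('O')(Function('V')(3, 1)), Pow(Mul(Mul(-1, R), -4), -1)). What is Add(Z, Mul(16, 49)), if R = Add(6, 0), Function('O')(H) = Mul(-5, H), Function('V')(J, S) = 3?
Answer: Rational(6267, 8) ≈ 783.38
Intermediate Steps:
R = 6
Z = Rational(-5, 8) (Z = Mul(Mul(-5, 3), Pow(Mul(Mul(-1, 6), -4), -1)) = Mul(-15, Pow(Mul(-6, -4), -1)) = Mul(-15, Pow(24, -1)) = Mul(-15, Rational(1, 24)) = Rational(-5, 8) ≈ -0.62500)
Add(Z, Mul(16, 49)) = Add(Rational(-5, 8), Mul(16, 49)) = Add(Rational(-5, 8), 784) = Rational(6267, 8)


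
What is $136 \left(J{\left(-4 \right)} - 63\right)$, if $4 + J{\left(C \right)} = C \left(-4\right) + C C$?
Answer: $-4760$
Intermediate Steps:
$J{\left(C \right)} = -4 + C^{2} - 4 C$ ($J{\left(C \right)} = -4 + \left(C \left(-4\right) + C C\right) = -4 + \left(- 4 C + C^{2}\right) = -4 + \left(C^{2} - 4 C\right) = -4 + C^{2} - 4 C$)
$136 \left(J{\left(-4 \right)} - 63\right) = 136 \left(\left(-4 + \left(-4\right)^{2} - -16\right) - 63\right) = 136 \left(\left(-4 + 16 + 16\right) - 63\right) = 136 \left(28 - 63\right) = 136 \left(-35\right) = -4760$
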